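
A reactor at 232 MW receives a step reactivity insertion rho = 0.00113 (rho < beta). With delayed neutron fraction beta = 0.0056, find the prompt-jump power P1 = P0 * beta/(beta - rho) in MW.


P1/P0 = beta / (beta - rho)
P1/P0 = 0.0056 / (0.0056 - 0.00113) = 1.252796
P1 = 232 * 1.252796 = 290.65 MW

290.65


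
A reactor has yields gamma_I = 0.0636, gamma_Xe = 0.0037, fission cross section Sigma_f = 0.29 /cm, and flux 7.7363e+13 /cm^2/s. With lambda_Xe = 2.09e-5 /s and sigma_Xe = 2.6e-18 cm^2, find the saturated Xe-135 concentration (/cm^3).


Xe_eq = (gamma_I + gamma_Xe) * Sigma_f * phi / (lambda_Xe + sigma_Xe * phi)
Numerator = (0.0636 + 0.0037) * 0.29 * 7.7363e+13 = 1.509894e+12
Denominator = 2.09e-5 + 2.6e-18 * 7.7363e+13 = 2.220438e-04
Xe_eq = 1.509894e+12 / 2.220438e-04 = 6.8000e+15 /cm^3

6.8000e+15


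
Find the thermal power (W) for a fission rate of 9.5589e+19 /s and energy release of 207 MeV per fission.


P = fission_rate * E_MeV * 1.602e-13
P = 9.5589e+19 * 207 * 1.602e-13
P = 3.1699e+09 W

3.1699e+09


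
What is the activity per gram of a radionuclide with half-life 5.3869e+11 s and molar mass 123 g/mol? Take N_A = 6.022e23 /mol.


lambda = ln(2) / t_half = ln(2) / 5.3869e+11 = 1.286727e-12 /s
SA = lambda * N_A / M
SA = 1.286727e-12 * 6.022e23 / 123
SA = 6.2997e+09 Bq/g

6.2997e+09


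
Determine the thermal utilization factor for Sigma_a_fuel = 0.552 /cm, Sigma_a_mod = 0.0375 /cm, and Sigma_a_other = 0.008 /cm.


f = Sigma_a_fuel / (Sigma_a_fuel + Sigma_a_mod + Sigma_a_other)
f = 0.552 / (0.552 + 0.0375 + 0.008)
f = 0.92385

0.92385


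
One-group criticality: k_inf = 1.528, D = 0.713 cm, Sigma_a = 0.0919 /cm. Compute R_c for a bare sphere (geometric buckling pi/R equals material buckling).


L^2 = D / Sigma_a = 0.713 / 0.0919 = 7.758433 cm^2
B_m^2 = (k_inf - 1) / L^2 = (1.528 - 1) / 7.758433 = 0.06805498 /cm^2
For a bare sphere: B_g = pi/R, so R_c = pi / sqrt(B_m^2)
R_c = pi / sqrt(0.06805498) = 12.043 cm

12.043


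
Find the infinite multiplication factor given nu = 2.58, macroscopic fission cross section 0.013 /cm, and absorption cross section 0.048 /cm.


k_inf = nu * Sigma_f / Sigma_a
k_inf = 2.58 * 0.013 / 0.048
k_inf = 0.69875

0.69875


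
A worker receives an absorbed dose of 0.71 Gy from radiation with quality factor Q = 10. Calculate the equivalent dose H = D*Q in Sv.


H = D * Q
H = 0.71 * 10
H = 7.1000 Sv

7.1000


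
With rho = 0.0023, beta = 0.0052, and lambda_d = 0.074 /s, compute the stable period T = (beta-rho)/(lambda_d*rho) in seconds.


T = (beta - rho) / (lambda_d * rho)
T = (0.0052 - 0.0023) / (0.074 * 0.0023)
T = 17.039 s

17.039


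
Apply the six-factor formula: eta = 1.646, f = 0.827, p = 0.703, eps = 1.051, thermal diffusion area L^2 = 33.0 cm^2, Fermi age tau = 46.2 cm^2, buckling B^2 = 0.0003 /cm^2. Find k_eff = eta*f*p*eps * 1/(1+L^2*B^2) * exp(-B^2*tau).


k_inf = eta*f*p*eps = 1.646*0.827*0.703*1.051 = 1.005758
P_TNL = 1/(1 + L^2*B^2) = 1/(1 + 33.0*0.0003) = 0.9901970
P_FNL = exp(-B^2*tau) = exp(-0.0003*46.2) = 0.9862356
k_eff = k_inf * P_TNL * P_FNL = 1.005758 * 0.9901970 * 0.9862356
k_eff = 0.98219

0.98219


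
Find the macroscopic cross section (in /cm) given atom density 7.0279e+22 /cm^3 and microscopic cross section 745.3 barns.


Sigma = N * sigma_barns * 1e-24
Sigma = 7.0279e+22 * 745.3 * 1e-24
Sigma = 52.379 /cm

52.379


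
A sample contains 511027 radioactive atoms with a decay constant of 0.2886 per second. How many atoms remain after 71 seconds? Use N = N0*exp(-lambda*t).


N = N0 * exp(-lambda * t)
N = 511027 * exp(-0.2886 * 71)
N = 6.4490e-04

6.4490e-04


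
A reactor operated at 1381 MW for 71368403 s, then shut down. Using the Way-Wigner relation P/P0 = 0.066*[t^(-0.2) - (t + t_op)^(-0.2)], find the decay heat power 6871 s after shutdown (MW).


P/P0 = 0.066 * [t^(-0.2) - (t + t_op)^(-0.2)]
P/P0 = 0.066 * [6871^(-0.2) - (6871 + 71368403)^(-0.2)]
P/P0 = 0.066 * [0.1708425 - 0.02687141] = 0.009502092
P = 1381 * 0.009502092 = 13.122 MW

13.122


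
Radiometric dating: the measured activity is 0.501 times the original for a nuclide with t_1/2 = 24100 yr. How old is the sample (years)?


lambda = ln(2) / t_half = ln(2) / 24100 = 2.876129e-05 /yr
t = -ln(A/A0) / lambda
t = -ln(0.501) / 2.876129e-05
t = 24031 yr

24031


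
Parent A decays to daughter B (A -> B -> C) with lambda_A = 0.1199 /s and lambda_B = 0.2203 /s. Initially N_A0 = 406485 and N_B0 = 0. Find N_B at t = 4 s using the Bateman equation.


N_B(t) = lambda_A * N_A0 / (lambda_B - lambda_A) * [exp(-lambda_A*t) - exp(-lambda_B*t)]
exp(-0.1199*4) = 0.6190310; exp(-0.2203*4) = 0.4142855
N_B = 0.1199 * 406485 / (0.2203 - 0.1199) * (0.6190310 - 0.4142855)
N_B = 99390

99390


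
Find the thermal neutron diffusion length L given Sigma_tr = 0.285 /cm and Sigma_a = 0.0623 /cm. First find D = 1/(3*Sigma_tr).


D = 1 / (3 * Sigma_tr) = 1 / (3 * 0.285) = 1.169591 cm
L = sqrt(D / Sigma_a)
L = sqrt(1.169591 / 0.0623)
L = 4.3328 cm

4.3328


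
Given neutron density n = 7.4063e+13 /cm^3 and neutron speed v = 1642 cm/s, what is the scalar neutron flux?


phi = n * v
phi = 7.4063e+13 * 1642
phi = 1.2161e+17 /cm^2/s

1.2161e+17


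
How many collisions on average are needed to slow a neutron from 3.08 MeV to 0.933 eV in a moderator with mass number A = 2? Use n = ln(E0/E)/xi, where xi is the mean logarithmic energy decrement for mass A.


xi = 1 + (A-1)^2/(2A)*ln((A-1)/(A+1)) = 0.7253469 (for A = 2)
n = ln(E0/E) / xi
n = ln(3.08e6 / 0.933) / 0.7253469
n = ln(3.301179e+06) / 0.7253469 = 20.693

20.693


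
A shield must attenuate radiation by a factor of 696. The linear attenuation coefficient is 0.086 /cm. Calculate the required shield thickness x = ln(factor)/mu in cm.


x = ln(factor) / mu
x = ln(696) / 0.086
x = 76.109 cm

76.109


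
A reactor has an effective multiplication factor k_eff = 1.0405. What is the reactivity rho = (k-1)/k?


rho = (k_eff - 1) / k_eff
rho = (1.0405 - 1) / 1.0405
rho = 0.038924

0.038924


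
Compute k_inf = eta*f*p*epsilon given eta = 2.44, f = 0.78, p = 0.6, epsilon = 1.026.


k_inf = eta * f * p * epsilon
k_inf = 2.44 * 0.78 * 0.6 * 1.026
k_inf = 1.1716

1.1716


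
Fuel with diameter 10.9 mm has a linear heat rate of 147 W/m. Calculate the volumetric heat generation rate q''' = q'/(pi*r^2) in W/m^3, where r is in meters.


r = D / 2 / 1000 = 10.9 / 2 / 1000 = 0.00545 m
q''' = q' / (pi * r^2)
q''' = 147 / (pi * 0.00545^2)
q''' = 1.5753e+06 W/m^3

1.5753e+06


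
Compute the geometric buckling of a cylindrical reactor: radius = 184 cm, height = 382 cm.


B^2 = (2.405/R)^2 + (pi/H)^2
B^2 = (2.405/184)^2 + (pi/382)^2
B^2 = 2.3848e-04 /cm^2

2.3848e-04


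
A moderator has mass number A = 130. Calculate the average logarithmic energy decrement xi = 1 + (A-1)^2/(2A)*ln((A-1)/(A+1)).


xi = 1 + (A-1)^2/(2A) * ln((A-1)/(A+1))
xi = 1 + (130-1)^2/(2*130) * ln((130-1)/(130 +1))
xi = 0.015306

0.015306


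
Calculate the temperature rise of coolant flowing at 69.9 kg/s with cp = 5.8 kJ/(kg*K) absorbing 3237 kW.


dT = Q / (m_dot * cp)
dT = 3237 / (69.9 * 5.8)
dT = 7.9843 C

7.9843


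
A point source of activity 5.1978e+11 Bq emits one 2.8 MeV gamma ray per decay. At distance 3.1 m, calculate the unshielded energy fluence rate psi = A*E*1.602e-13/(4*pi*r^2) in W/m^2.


psi = A * E * 1.602e-13 / (4*pi*r^2)
psi = 5.1978e+11 * 2.8 * 1.602e-13 / (4*pi*3.1^2)
psi = 0.0019307 W/m^2

0.0019307


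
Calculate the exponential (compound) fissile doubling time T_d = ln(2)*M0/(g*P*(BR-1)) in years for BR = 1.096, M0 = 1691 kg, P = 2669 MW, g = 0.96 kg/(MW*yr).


Breeding gain G = BR - 1 = 1.096 - 1 = 0.096
Fissile production rate = g * P * G = 0.96 * 2669 * 0.096 = 245.97504 kg/yr
T_d = ln(2) * M0 / (g * P * G)
T_d = ln(2) * 1691 / 245.97504 = 4.7652 yr

4.7652


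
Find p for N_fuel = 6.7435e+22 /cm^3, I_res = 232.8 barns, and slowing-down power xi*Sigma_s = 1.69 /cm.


p = exp(-N * I * 1e-24 / (xi*Sigma_s))
p = exp(-6.7435e+22 * 232.8 * 1e-24 / 1.69)
p = 9.2410e-05

9.2410e-05


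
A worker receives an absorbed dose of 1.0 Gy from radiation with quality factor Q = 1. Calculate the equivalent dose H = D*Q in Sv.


H = D * Q
H = 1.0 * 1
H = 1.0000 Sv

1.0000


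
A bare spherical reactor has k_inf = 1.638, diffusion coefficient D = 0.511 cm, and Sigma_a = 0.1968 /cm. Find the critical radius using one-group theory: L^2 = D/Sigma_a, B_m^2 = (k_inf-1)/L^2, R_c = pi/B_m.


L^2 = D / Sigma_a = 0.511 / 0.1968 = 2.596545 cm^2
B_m^2 = (k_inf - 1) / L^2 = (1.638 - 1) / 2.596545 = 0.2457111 /cm^2
For a bare sphere: B_g = pi/R, so R_c = pi / sqrt(B_m^2)
R_c = pi / sqrt(0.2457111) = 6.3378 cm

6.3378


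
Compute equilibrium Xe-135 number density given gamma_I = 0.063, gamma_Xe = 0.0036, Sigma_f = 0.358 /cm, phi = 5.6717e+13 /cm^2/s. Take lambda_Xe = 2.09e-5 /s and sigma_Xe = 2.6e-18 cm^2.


Xe_eq = (gamma_I + gamma_Xe) * Sigma_f * phi / (lambda_Xe + sigma_Xe * phi)
Numerator = (0.063 + 0.0036) * 0.358 * 5.6717e+13 = 1.352292e+12
Denominator = 2.09e-5 + 2.6e-18 * 5.6717e+13 = 1.683642e-04
Xe_eq = 1.352292e+12 / 1.683642e-04 = 8.0319e+15 /cm^3

8.0319e+15


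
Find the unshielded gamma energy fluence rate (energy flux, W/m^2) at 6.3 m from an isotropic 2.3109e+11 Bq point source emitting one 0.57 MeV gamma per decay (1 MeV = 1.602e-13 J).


psi = A * E * 1.602e-13 / (4*pi*r^2)
psi = 2.3109e+11 * 0.57 * 1.602e-13 / (4*pi*6.3^2)
psi = 4.2308e-05 W/m^2

4.2308e-05


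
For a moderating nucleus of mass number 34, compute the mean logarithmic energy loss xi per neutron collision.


xi = 1 + (A-1)^2/(2A) * ln((A-1)/(A+1))
xi = 1 + (34-1)^2/(2*34) * ln((34-1)/(34 +1))
xi = 0.057687

0.057687


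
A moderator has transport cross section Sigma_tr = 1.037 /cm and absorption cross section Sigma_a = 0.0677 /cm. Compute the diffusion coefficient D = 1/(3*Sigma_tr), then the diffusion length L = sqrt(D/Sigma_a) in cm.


D = 1 / (3 * Sigma_tr) = 1 / (3 * 1.037) = 0.3214401 cm
L = sqrt(D / Sigma_a)
L = sqrt(0.3214401 / 0.0677)
L = 2.1790 cm

2.1790


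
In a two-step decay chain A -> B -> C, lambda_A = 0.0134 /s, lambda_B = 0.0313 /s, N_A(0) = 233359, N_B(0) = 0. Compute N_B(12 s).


N_B(t) = lambda_A * N_A0 / (lambda_B - lambda_A) * [exp(-lambda_A*t) - exp(-lambda_B*t)]
exp(-0.0134*12) = 0.8514623; exp(-0.0313*12) = 0.6868770
N_B = 0.0134 * 233359 / (0.0313 - 0.0134) * (0.8514623 - 0.6868770)
N_B = 28752

28752


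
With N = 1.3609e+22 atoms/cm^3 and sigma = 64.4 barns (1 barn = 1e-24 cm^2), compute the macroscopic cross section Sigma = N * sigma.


Sigma = N * sigma_barns * 1e-24
Sigma = 1.3609e+22 * 64.4 * 1e-24
Sigma = 0.87642 /cm

0.87642


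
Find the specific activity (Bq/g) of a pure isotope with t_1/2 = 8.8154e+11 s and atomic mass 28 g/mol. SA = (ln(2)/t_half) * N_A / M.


lambda = ln(2) / t_half = ln(2) / 8.8154e+11 = 7.862912e-13 /s
SA = lambda * N_A / M
SA = 7.862912e-13 * 6.022e23 / 28
SA = 1.6911e+10 Bq/g

1.6911e+10


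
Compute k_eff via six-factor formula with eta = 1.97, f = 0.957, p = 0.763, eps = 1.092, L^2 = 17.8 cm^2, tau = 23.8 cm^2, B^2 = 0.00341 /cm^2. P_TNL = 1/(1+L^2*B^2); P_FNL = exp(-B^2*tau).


k_inf = eta*f*p*eps = 1.97*0.957*0.763*1.092 = 1.570816
P_TNL = 1/(1 + L^2*B^2) = 1/(1 + 17.8*0.00341) = 0.9427754
P_FNL = exp(-B^2*tau) = exp(-0.00341*23.8) = 0.9220480
k_eff = k_inf * P_TNL * P_FNL = 1.570816 * 0.9427754 * 0.9220480
k_eff = 1.3655

1.3655


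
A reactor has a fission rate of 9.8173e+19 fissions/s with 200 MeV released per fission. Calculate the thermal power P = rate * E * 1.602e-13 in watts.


P = fission_rate * E_MeV * 1.602e-13
P = 9.8173e+19 * 200 * 1.602e-13
P = 3.1455e+09 W

3.1455e+09


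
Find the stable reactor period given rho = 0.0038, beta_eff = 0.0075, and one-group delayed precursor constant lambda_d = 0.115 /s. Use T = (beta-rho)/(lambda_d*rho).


T = (beta - rho) / (lambda_d * rho)
T = (0.0075 - 0.0038) / (0.115 * 0.0038)
T = 8.4668 s

8.4668


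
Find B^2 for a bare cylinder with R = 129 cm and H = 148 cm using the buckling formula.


B^2 = (2.405/R)^2 + (pi/H)^2
B^2 = (2.405/129)^2 + (pi/148)^2
B^2 = 7.9816e-04 /cm^2

7.9816e-04


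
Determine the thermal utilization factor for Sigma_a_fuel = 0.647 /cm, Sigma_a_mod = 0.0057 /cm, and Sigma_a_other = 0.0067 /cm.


f = Sigma_a_fuel / (Sigma_a_fuel + Sigma_a_mod + Sigma_a_other)
f = 0.647 / (0.647 + 0.0057 + 0.0067)
f = 0.98120

0.98120


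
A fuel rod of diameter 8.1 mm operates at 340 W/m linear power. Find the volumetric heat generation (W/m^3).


r = D / 2 / 1000 = 8.1 / 2 / 1000 = 0.00405 m
q''' = q' / (pi * r^2)
q''' = 340 / (pi * 0.00405^2)
q''' = 6.5981e+06 W/m^3

6.5981e+06


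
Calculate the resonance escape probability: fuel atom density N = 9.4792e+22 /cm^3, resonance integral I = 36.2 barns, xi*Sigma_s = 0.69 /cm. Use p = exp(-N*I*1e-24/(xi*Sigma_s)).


p = exp(-N * I * 1e-24 / (xi*Sigma_s))
p = exp(-9.4792e+22 * 36.2 * 1e-24 / 0.69)
p = 0.0069213

0.0069213


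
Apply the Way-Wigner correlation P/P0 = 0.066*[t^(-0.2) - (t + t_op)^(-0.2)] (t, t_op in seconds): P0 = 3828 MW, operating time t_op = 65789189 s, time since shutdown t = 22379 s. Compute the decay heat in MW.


P/P0 = 0.066 * [t^(-0.2) - (t + t_op)^(-0.2)]
P/P0 = 0.066 * [22379^(-0.2) - (22379 + 65789189)^(-0.2)]
P/P0 = 0.066 * [0.1349062 - 0.02731112] = 0.007101275
P = 3828 * 0.007101275 = 27.184 MW

27.184


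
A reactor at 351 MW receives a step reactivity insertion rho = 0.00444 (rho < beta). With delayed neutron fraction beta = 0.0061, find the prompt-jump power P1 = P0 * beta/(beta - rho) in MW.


P1/P0 = beta / (beta - rho)
P1/P0 = 0.0061 / (0.0061 - 0.00444) = 3.674699
P1 = 351 * 3.674699 = 1289.8 MW

1289.8


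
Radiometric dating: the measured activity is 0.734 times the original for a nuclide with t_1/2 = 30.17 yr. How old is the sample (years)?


lambda = ln(2) / t_half = ln(2) / 30.17 = 0.02297472 /yr
t = -ln(A/A0) / lambda
t = -ln(0.734) / 0.02297472
t = 13.460 yr

13.460


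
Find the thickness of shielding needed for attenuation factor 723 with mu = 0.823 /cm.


x = ln(factor) / mu
x = ln(723) / 0.823
x = 7.9993 cm

7.9993


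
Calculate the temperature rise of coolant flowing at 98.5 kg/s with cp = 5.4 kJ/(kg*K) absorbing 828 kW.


dT = Q / (m_dot * cp)
dT = 828 / (98.5 * 5.4)
dT = 1.5567 C

1.5567


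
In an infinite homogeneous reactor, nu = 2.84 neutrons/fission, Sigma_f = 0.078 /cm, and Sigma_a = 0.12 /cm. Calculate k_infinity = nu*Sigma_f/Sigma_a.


k_inf = nu * Sigma_f / Sigma_a
k_inf = 2.84 * 0.078 / 0.12
k_inf = 1.8460

1.8460


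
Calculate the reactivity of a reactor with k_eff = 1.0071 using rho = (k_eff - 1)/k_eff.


rho = (k_eff - 1) / k_eff
rho = (1.0071 - 1) / 1.0071
rho = 0.0070499

0.0070499


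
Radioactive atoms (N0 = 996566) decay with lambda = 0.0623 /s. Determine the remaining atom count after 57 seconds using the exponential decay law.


N = N0 * exp(-lambda * t)
N = 996566 * exp(-0.0623 * 57)
N = 28595

28595


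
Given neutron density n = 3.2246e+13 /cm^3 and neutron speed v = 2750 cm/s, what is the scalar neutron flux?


phi = n * v
phi = 3.2246e+13 * 2750
phi = 8.8676e+16 /cm^2/s

8.8676e+16


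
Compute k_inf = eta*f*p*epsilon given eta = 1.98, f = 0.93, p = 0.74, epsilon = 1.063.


k_inf = eta * f * p * epsilon
k_inf = 1.98 * 0.93 * 0.74 * 1.063
k_inf = 1.4485

1.4485


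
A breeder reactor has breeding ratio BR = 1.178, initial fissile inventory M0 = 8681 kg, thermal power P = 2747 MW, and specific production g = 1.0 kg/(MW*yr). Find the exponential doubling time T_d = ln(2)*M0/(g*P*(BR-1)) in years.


Breeding gain G = BR - 1 = 1.178 - 1 = 0.178
Fissile production rate = g * P * G = 1.0 * 2747 * 0.178 = 488.966 kg/yr
T_d = ln(2) * M0 / (g * P * G)
T_d = ln(2) * 8681 / 488.966 = 12.306 yr

12.306


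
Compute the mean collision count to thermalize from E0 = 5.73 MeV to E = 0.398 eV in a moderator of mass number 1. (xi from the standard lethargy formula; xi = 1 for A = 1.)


xi = 1 + (A-1)^2/(2A)*ln((A-1)/(A+1)) = 1 (for A = 1)
n = ln(E0/E) / xi
n = ln(5.73e6 / 0.398) / 1
n = ln(1.439698e+07) / 1 = 16.483

16.483


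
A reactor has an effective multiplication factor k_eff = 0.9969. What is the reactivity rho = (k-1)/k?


rho = (k_eff - 1) / k_eff
rho = (0.9969 - 1) / 0.9969
rho = -0.0031096

-0.0031096


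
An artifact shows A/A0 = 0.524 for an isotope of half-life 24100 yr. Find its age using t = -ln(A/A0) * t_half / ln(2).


lambda = ln(2) / t_half = ln(2) / 24100 = 2.876129e-05 /yr
t = -ln(A/A0) / lambda
t = -ln(0.524) / 2.876129e-05
t = 22470 yr

22470


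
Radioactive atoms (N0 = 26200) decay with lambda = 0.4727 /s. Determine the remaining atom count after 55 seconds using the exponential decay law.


N = N0 * exp(-lambda * t)
N = 26200 * exp(-0.4727 * 55)
N = 1.3406e-07

1.3406e-07


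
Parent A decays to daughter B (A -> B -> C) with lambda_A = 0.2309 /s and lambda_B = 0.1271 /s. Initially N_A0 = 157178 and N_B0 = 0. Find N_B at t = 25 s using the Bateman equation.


N_B(t) = lambda_A * N_A0 / (lambda_B - lambda_A) * [exp(-lambda_A*t) - exp(-lambda_B*t)]
exp(-0.2309*25) = 0.003111968; exp(-0.1271*25) = 0.04168975
N_B = 0.2309 * 157178 / (0.1271 - 0.2309) * (0.003111968 - 0.04168975)
N_B = 13488

13488


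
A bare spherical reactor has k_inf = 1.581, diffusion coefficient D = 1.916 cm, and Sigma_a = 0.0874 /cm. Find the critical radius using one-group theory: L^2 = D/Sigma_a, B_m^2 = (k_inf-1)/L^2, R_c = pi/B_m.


L^2 = D / Sigma_a = 1.916 / 0.0874 = 21.92220 cm^2
B_m^2 = (k_inf - 1) / L^2 = (1.581 - 1) / 21.92220 = 0.02650281 /cm^2
For a bare sphere: B_g = pi/R, so R_c = pi / sqrt(B_m^2)
R_c = pi / sqrt(0.02650281) = 19.298 cm

19.298


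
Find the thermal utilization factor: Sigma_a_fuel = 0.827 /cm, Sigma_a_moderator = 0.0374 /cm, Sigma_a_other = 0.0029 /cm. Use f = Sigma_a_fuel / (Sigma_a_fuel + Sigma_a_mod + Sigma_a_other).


f = Sigma_a_fuel / (Sigma_a_fuel + Sigma_a_mod + Sigma_a_other)
f = 0.827 / (0.827 + 0.0374 + 0.0029)
f = 0.95353

0.95353


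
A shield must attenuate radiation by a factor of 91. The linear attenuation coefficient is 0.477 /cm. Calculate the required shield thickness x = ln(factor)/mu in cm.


x = ln(factor) / mu
x = ln(91) / 0.477
x = 9.4567 cm

9.4567


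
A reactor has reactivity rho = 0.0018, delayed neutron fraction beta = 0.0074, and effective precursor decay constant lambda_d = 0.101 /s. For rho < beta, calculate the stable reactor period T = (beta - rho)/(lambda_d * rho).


T = (beta - rho) / (lambda_d * rho)
T = (0.0074 - 0.0018) / (0.101 * 0.0018)
T = 30.803 s

30.803


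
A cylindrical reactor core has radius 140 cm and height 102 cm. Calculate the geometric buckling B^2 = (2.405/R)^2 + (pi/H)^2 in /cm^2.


B^2 = (2.405/R)^2 + (pi/H)^2
B^2 = (2.405/140)^2 + (pi/102)^2
B^2 = 0.0012437 /cm^2

0.0012437


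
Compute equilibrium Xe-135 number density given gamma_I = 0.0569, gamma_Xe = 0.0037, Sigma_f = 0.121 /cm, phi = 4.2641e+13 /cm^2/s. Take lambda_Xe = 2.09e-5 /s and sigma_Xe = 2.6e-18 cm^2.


Xe_eq = (gamma_I + gamma_Xe) * Sigma_f * phi / (lambda_Xe + sigma_Xe * phi)
Numerator = (0.0569 + 0.0037) * 0.121 * 4.2641e+13 = 3.126694e+11
Denominator = 2.09e-5 + 2.6e-18 * 4.2641e+13 = 1.317666e-04
Xe_eq = 3.126694e+11 / 1.317666e-04 = 2.3729e+15 /cm^3

2.3729e+15


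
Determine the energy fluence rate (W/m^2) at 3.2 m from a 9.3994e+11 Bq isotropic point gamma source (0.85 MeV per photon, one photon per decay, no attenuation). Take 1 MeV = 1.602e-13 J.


psi = A * E * 1.602e-13 / (4*pi*r^2)
psi = 9.3994e+11 * 0.85 * 1.602e-13 / (4*pi*3.2^2)
psi = 9.9465e-04 W/m^2

9.9465e-04


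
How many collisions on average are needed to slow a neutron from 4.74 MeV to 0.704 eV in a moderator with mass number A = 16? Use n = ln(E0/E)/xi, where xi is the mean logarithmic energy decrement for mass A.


xi = 1 + (A-1)^2/(2A)*ln((A-1)/(A+1)) = 0.1199467 (for A = 16)
n = ln(E0/E) / xi
n = ln(4.74e6 / 0.704) / 0.1199467
n = ln(6.732955e+06) / 0.1199467 = 131.08

131.08


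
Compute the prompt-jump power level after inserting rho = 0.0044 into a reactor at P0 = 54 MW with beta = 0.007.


P1/P0 = beta / (beta - rho)
P1/P0 = 0.007 / (0.007 - 0.0044) = 2.692308
P1 = 54 * 2.692308 = 145.38 MW

145.38


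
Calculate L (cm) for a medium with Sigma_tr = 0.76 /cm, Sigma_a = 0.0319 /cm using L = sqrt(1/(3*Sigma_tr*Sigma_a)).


D = 1 / (3 * Sigma_tr) = 1 / (3 * 0.76) = 0.4385965 cm
L = sqrt(D / Sigma_a)
L = sqrt(0.4385965 / 0.0319)
L = 3.7080 cm

3.7080


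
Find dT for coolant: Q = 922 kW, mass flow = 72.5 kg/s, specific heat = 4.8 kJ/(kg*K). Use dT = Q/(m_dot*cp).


dT = Q / (m_dot * cp)
dT = 922 / (72.5 * 4.8)
dT = 2.6494 C

2.6494


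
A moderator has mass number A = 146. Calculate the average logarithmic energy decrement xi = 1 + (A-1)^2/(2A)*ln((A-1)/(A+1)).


xi = 1 + (A-1)^2/(2A) * ln((A-1)/(A+1))
xi = 1 + (146-1)^2/(2*146) * ln((146-1)/(146 +1))
xi = 0.013636

0.013636


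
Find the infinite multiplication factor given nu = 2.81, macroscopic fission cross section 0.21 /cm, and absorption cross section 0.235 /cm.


k_inf = nu * Sigma_f / Sigma_a
k_inf = 2.81 * 0.21 / 0.235
k_inf = 2.5111

2.5111


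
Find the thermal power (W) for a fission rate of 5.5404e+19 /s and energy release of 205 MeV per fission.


P = fission_rate * E_MeV * 1.602e-13
P = 5.5404e+19 * 205 * 1.602e-13
P = 1.8195e+09 W

1.8195e+09


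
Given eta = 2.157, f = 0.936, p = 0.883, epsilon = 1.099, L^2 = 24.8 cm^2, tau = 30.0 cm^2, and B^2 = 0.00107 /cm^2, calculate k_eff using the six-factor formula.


k_inf = eta*f*p*eps = 2.157*0.936*0.883*1.099 = 1.959225
P_TNL = 1/(1 + L^2*B^2) = 1/(1 + 24.8*0.00107) = 0.9741500
P_FNL = exp(-B^2*tau) = exp(-0.00107*30.0) = 0.9684097
k_eff = k_inf * P_TNL * P_FNL = 1.959225 * 0.9741500 * 0.9684097
k_eff = 1.8483

1.8483


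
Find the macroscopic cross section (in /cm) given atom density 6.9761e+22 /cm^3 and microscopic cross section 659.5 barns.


Sigma = N * sigma_barns * 1e-24
Sigma = 6.9761e+22 * 659.5 * 1e-24
Sigma = 46.007 /cm

46.007


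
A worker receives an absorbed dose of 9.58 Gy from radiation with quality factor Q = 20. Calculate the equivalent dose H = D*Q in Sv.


H = D * Q
H = 9.58 * 20
H = 191.60 Sv

191.60


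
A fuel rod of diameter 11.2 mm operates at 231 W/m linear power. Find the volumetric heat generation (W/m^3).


r = D / 2 / 1000 = 11.2 / 2 / 1000 = 0.0056 m
q''' = q' / (pi * r^2)
q''' = 231 / (pi * 0.0056^2)
q''' = 2.3447e+06 W/m^3

2.3447e+06


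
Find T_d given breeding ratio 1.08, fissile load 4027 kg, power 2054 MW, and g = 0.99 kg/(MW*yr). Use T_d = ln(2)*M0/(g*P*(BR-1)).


Breeding gain G = BR - 1 = 1.08 - 1 = 0.08
Fissile production rate = g * P * G = 0.99 * 2054 * 0.08 = 162.6768 kg/yr
T_d = ln(2) * M0 / (g * P * G)
T_d = ln(2) * 4027 / 162.6768 = 17.159 yr

17.159


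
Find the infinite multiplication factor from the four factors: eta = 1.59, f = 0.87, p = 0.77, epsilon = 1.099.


k_inf = eta * f * p * epsilon
k_inf = 1.59 * 0.87 * 0.77 * 1.099
k_inf = 1.1706

1.1706


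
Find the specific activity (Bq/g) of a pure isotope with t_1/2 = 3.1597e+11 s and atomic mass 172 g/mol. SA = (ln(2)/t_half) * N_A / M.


lambda = ln(2) / t_half = ln(2) / 3.1597e+11 = 2.193712e-12 /s
SA = lambda * N_A / M
SA = 2.193712e-12 * 6.022e23 / 172
SA = 7.6805e+09 Bq/g

7.6805e+09


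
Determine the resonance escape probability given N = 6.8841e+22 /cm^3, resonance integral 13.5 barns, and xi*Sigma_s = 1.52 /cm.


p = exp(-N * I * 1e-24 / (xi*Sigma_s))
p = exp(-6.8841e+22 * 13.5 * 1e-24 / 1.52)
p = 0.54258

0.54258


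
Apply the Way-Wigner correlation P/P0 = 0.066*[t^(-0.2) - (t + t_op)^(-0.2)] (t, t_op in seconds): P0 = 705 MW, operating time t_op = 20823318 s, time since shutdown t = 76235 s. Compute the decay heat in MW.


P/P0 = 0.066 * [t^(-0.2) - (t + t_op)^(-0.2)]
P/P0 = 0.066 * [76235^(-0.2) - (76235 + 20823318)^(-0.2)]
P/P0 = 0.066 * [0.1055770 - 0.03435363] = 0.004700742
P = 705 * 0.004700742 = 3.3140 MW

3.3140


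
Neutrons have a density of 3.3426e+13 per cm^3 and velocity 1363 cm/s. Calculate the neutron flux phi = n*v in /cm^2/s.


phi = n * v
phi = 3.3426e+13 * 1363
phi = 4.5560e+16 /cm^2/s

4.5560e+16


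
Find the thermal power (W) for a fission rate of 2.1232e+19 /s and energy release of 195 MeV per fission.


P = fission_rate * E_MeV * 1.602e-13
P = 2.1232e+19 * 195 * 1.602e-13
P = 6.6327e+08 W

6.6327e+08


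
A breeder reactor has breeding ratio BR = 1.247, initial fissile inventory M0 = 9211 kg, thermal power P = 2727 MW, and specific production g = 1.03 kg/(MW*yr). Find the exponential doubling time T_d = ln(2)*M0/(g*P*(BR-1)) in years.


Breeding gain G = BR - 1 = 1.247 - 1 = 0.247
Fissile production rate = g * P * G = 1.03 * 2727 * 0.247 = 693.77607 kg/yr
T_d = ln(2) * M0 / (g * P * G)
T_d = ln(2) * 9211 / 693.77607 = 9.2027 yr

9.2027


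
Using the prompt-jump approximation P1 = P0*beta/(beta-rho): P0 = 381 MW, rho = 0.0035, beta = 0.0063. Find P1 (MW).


P1/P0 = beta / (beta - rho)
P1/P0 = 0.0063 / (0.0063 - 0.0035) = 2.250000
P1 = 381 * 2.250000 = 857.25 MW

857.25


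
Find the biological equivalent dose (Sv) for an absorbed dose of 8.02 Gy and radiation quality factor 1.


H = D * Q
H = 8.02 * 1
H = 8.0200 Sv

8.0200


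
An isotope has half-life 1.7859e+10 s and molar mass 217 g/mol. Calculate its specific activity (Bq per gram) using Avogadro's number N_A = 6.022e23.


lambda = ln(2) / t_half = ln(2) / 1.7859e+10 = 3.881221e-11 /s
SA = lambda * N_A / M
SA = 3.881221e-11 * 6.022e23 / 217
SA = 1.0771e+11 Bq/g

1.0771e+11


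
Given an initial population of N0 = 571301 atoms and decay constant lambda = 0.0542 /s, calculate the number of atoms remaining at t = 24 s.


N = N0 * exp(-lambda * t)
N = 571301 * exp(-0.0542 * 24)
N = 155573

155573


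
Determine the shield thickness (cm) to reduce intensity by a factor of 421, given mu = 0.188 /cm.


x = ln(factor) / mu
x = ln(421) / 0.188
x = 32.142 cm

32.142


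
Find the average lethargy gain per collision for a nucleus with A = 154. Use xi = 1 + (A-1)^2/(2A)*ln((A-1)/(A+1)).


xi = 1 + (A-1)^2/(2A) * ln((A-1)/(A+1))
xi = 1 + (154-1)^2/(2*154) * ln((154-1)/(154 +1))
xi = 0.012931

0.012931


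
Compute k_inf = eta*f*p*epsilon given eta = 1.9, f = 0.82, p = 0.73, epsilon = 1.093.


k_inf = eta * f * p * epsilon
k_inf = 1.9 * 0.82 * 0.73 * 1.093
k_inf = 1.2431

1.2431


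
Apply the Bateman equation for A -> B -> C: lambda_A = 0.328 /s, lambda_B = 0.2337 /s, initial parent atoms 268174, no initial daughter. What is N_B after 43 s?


N_B(t) = lambda_A * N_A0 / (lambda_B - lambda_A) * [exp(-lambda_A*t) - exp(-lambda_B*t)]
exp(-0.328*43) = 7.493947e-07; exp(-0.2337*43) = 4.322463e-05
N_B = 0.328 * 268174 / (0.2337 - 0.328) * (7.493947e-07 - 4.322463e-05)
N_B = 39.620

39.620


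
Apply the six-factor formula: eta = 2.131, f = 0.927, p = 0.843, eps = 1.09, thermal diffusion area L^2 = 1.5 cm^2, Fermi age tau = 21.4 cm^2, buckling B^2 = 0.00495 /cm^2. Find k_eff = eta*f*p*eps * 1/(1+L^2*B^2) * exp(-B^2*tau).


k_inf = eta*f*p*eps = 2.131*0.927*0.843*1.09 = 1.815170
P_TNL = 1/(1 + L^2*B^2) = 1/(1 + 1.5*0.00495) = 0.9926297
P_FNL = exp(-B^2*tau) = exp(-0.00495*21.4) = 0.8994876
k_eff = k_inf * P_TNL * P_FNL = 1.815170 * 0.9926297 * 0.8994876
k_eff = 1.6207

1.6207


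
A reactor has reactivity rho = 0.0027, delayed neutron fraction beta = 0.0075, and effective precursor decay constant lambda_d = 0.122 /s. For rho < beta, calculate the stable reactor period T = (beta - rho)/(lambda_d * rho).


T = (beta - rho) / (lambda_d * rho)
T = (0.0075 - 0.0027) / (0.122 * 0.0027)
T = 14.572 s

14.572


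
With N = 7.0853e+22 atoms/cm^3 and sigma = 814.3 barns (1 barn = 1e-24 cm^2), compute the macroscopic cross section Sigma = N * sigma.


Sigma = N * sigma_barns * 1e-24
Sigma = 7.0853e+22 * 814.3 * 1e-24
Sigma = 57.696 /cm

57.696


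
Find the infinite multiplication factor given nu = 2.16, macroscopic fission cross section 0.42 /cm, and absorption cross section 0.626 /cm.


k_inf = nu * Sigma_f / Sigma_a
k_inf = 2.16 * 0.42 / 0.626
k_inf = 1.4492

1.4492


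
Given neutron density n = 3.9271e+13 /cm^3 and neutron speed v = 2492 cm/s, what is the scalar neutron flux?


phi = n * v
phi = 3.9271e+13 * 2492
phi = 9.7863e+16 /cm^2/s

9.7863e+16


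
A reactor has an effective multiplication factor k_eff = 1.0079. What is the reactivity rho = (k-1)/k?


rho = (k_eff - 1) / k_eff
rho = (1.0079 - 1) / 1.0079
rho = 0.0078381

0.0078381


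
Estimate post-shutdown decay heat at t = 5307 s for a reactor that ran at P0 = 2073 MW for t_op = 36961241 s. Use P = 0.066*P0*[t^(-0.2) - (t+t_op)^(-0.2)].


P/P0 = 0.066 * [t^(-0.2) - (t + t_op)^(-0.2)]
P/P0 = 0.066 * [5307^(-0.2) - (5307 + 36961241)^(-0.2)]
P/P0 = 0.066 * [0.1798996 - 0.03065055] = 0.009850437
P = 2073 * 0.009850437 = 20.420 MW

20.420


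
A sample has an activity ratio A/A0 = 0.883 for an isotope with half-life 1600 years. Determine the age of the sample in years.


lambda = ln(2) / t_half = ln(2) / 1600 = 4.332170e-04 /yr
t = -ln(A/A0) / lambda
t = -ln(0.883) / 4.332170e-04
t = 287.22 yr

287.22


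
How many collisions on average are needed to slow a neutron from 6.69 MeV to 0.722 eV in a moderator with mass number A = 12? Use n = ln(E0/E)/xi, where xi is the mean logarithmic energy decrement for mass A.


xi = 1 + (A-1)^2/(2A)*ln((A-1)/(A+1)) = 0.1577690 (for A = 12)
n = ln(E0/E) / xi
n = ln(6.69e6 / 0.722) / 0.1577690
n = ln(9.265928e+06) / 0.1577690 = 101.68

101.68


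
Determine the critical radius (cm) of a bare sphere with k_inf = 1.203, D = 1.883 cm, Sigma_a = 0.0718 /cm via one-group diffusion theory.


L^2 = D / Sigma_a = 1.883 / 0.0718 = 26.22563 cm^2
B_m^2 = (k_inf - 1) / L^2 = (1.203 - 1) / 26.22563 = 0.007740519 /cm^2
For a bare sphere: B_g = pi/R, so R_c = pi / sqrt(B_m^2)
R_c = pi / sqrt(0.007740519) = 35.708 cm

35.708


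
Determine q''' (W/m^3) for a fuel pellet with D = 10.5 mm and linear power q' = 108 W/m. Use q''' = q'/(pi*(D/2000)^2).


r = D / 2 / 1000 = 10.5 / 2 / 1000 = 0.00525 m
q''' = q' / (pi * r^2)
q''' = 108 / (pi * 0.00525^2)
q''' = 1.2473e+06 W/m^3

1.2473e+06


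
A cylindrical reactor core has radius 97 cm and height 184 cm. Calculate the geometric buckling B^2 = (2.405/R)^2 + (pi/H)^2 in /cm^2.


B^2 = (2.405/R)^2 + (pi/H)^2
B^2 = (2.405/97)^2 + (pi/184)^2
B^2 = 9.0625e-04 /cm^2

9.0625e-04


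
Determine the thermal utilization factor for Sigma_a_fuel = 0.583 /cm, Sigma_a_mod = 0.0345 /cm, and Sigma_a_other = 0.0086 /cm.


f = Sigma_a_fuel / (Sigma_a_fuel + Sigma_a_mod + Sigma_a_other)
f = 0.583 / (0.583 + 0.0345 + 0.0086)
f = 0.93116

0.93116


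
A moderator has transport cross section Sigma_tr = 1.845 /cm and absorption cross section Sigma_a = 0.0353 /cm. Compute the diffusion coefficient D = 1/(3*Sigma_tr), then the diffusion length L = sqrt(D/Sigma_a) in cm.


D = 1 / (3 * Sigma_tr) = 1 / (3 * 1.845) = 0.1806685 cm
L = sqrt(D / Sigma_a)
L = sqrt(0.1806685 / 0.0353)
L = 2.2623 cm

2.2623


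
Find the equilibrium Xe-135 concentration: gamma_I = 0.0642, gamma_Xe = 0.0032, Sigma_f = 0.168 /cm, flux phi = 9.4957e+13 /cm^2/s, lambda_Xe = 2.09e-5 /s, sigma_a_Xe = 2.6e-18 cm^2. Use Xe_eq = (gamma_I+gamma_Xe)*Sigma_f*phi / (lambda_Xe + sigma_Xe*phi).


Xe_eq = (gamma_I + gamma_Xe) * Sigma_f * phi / (lambda_Xe + sigma_Xe * phi)
Numerator = (0.0642 + 0.0032) * 0.168 * 9.4957e+13 = 1.075217e+12
Denominator = 2.09e-5 + 2.6e-18 * 9.4957e+13 = 2.677882e-04
Xe_eq = 1.075217e+12 / 2.677882e-04 = 4.0152e+15 /cm^3

4.0152e+15


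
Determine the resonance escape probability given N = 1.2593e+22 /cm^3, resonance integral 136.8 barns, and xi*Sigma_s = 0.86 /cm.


p = exp(-N * I * 1e-24 / (xi*Sigma_s))
p = exp(-1.2593e+22 * 136.8 * 1e-24 / 0.86)
p = 0.13491

0.13491


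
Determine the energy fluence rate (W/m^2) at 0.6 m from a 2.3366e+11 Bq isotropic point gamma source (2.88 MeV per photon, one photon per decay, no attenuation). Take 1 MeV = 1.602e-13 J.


psi = A * E * 1.602e-13 / (4*pi*r^2)
psi = 2.3366e+11 * 2.88 * 1.602e-13 / (4*pi*0.6^2)
psi = 0.023830 W/m^2

0.023830


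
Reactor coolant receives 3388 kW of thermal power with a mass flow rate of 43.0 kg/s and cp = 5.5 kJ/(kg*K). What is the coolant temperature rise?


dT = Q / (m_dot * cp)
dT = 3388 / (43.0 * 5.5)
dT = 14.326 C

14.326


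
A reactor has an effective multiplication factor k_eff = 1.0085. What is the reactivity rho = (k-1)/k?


rho = (k_eff - 1) / k_eff
rho = (1.0085 - 1) / 1.0085
rho = 0.0084284

0.0084284


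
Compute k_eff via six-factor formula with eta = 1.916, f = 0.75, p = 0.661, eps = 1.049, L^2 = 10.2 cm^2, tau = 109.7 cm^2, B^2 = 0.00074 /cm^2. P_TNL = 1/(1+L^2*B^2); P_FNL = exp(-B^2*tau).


k_inf = eta*f*p*eps = 1.916*0.75*0.661*1.049 = 0.9964000
P_TNL = 1/(1 + L^2*B^2) = 1/(1 + 10.2*0.00074) = 0.9925085
P_FNL = exp(-B^2*tau) = exp(-0.00074*109.7) = 0.9220296
k_eff = k_inf * P_TNL * P_FNL = 0.9964000 * 0.9925085 * 0.9220296
k_eff = 0.91183

0.91183


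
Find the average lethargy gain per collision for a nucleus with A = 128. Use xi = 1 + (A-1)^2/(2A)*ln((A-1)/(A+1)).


xi = 1 + (A-1)^2/(2A) * ln((A-1)/(A+1))
xi = 1 + (128-1)^2/(2*128) * ln((128-1)/(128 +1))
xi = 0.015544

0.015544


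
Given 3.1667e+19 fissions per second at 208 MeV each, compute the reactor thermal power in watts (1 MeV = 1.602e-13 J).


P = fission_rate * E_MeV * 1.602e-13
P = 3.1667e+19 * 208 * 1.602e-13
P = 1.0552e+09 W

1.0552e+09


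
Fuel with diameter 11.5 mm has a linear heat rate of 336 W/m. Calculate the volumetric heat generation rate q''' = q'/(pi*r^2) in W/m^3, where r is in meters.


r = D / 2 / 1000 = 11.5 / 2 / 1000 = 0.00575 m
q''' = q' / (pi * r^2)
q''' = 336 / (pi * 0.00575^2)
q''' = 3.2348e+06 W/m^3

3.2348e+06


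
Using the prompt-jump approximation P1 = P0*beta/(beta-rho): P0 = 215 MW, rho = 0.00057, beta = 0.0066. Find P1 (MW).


P1/P0 = beta / (beta - rho)
P1/P0 = 0.0066 / (0.0066 - 0.00057) = 1.094527
P1 = 215 * 1.094527 = 235.32 MW

235.32


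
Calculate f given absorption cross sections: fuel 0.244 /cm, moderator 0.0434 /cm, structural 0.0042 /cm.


f = Sigma_a_fuel / (Sigma_a_fuel + Sigma_a_mod + Sigma_a_other)
f = 0.244 / (0.244 + 0.0434 + 0.0042)
f = 0.83676

0.83676


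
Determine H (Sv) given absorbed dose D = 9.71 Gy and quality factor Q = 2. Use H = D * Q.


H = D * Q
H = 9.71 * 2
H = 19.420 Sv

19.420


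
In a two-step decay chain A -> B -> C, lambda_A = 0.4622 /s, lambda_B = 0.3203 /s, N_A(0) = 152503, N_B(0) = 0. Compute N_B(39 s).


N_B(t) = lambda_A * N_A0 / (lambda_B - lambda_A) * [exp(-lambda_A*t) - exp(-lambda_B*t)]
exp(-0.4622*39) = 1.484207e-08; exp(-0.3203*39) = 3.757713e-06
N_B = 0.4622 * 152503 / (0.3203 - 0.4622) * (1.484207e-08 - 3.757713e-06)
N_B = 1.8592

1.8592


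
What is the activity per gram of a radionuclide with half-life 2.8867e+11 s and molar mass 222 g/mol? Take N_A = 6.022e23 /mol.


lambda = ln(2) / t_half = ln(2) / 2.8867e+11 = 2.401175e-12 /s
SA = lambda * N_A / M
SA = 2.401175e-12 * 6.022e23 / 222
SA = 6.5135e+09 Bq/g

6.5135e+09


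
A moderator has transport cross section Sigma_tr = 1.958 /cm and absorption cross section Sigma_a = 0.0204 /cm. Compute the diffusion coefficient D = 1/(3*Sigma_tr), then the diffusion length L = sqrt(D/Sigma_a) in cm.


D = 1 / (3 * Sigma_tr) = 1 / (3 * 1.958) = 0.1702417 cm
L = sqrt(D / Sigma_a)
L = sqrt(0.1702417 / 0.0204)
L = 2.8888 cm

2.8888


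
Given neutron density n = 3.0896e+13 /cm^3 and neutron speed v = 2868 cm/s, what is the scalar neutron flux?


phi = n * v
phi = 3.0896e+13 * 2868
phi = 8.8610e+16 /cm^2/s

8.8610e+16


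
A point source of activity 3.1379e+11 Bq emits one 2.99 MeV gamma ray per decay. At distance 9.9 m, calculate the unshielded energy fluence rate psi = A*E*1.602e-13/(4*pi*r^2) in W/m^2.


psi = A * E * 1.602e-13 / (4*pi*r^2)
psi = 3.1379e+11 * 2.99 * 1.602e-13 / (4*pi*9.9^2)
psi = 1.2204e-04 W/m^2

1.2204e-04


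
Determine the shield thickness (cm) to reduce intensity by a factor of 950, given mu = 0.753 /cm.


x = ln(factor) / mu
x = ln(950) / 0.753
x = 9.1055 cm

9.1055


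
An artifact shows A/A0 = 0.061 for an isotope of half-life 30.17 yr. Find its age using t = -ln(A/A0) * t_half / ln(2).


lambda = ln(2) / t_half = ln(2) / 30.17 = 0.02297472 /yr
t = -ln(A/A0) / lambda
t = -ln(0.061) / 0.02297472
t = 121.74 yr

121.74


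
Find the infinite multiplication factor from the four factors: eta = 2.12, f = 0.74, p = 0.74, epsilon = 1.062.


k_inf = eta * f * p * epsilon
k_inf = 2.12 * 0.74 * 0.74 * 1.062
k_inf = 1.2329

1.2329


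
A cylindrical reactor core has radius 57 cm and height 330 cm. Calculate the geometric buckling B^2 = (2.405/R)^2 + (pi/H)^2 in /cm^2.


B^2 = (2.405/R)^2 + (pi/H)^2
B^2 = (2.405/57)^2 + (pi/330)^2
B^2 = 0.0018709 /cm^2

0.0018709


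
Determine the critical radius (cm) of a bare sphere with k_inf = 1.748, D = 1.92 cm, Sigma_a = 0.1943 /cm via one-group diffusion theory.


L^2 = D / Sigma_a = 1.92 / 0.1943 = 9.881626 cm^2
B_m^2 = (k_inf - 1) / L^2 = (1.748 - 1) / 9.881626 = 0.07569604 /cm^2
For a bare sphere: B_g = pi/R, so R_c = pi / sqrt(B_m^2)
R_c = pi / sqrt(0.07569604) = 11.419 cm

11.419


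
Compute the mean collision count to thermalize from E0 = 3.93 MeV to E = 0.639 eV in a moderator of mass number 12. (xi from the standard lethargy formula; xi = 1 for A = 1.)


xi = 1 + (A-1)^2/(2A)*ln((A-1)/(A+1)) = 0.1577690 (for A = 12)
n = ln(E0/E) / xi
n = ln(3.93e6 / 0.639) / 0.1577690
n = ln(6.150235e+06) / 0.1577690 = 99.082

99.082


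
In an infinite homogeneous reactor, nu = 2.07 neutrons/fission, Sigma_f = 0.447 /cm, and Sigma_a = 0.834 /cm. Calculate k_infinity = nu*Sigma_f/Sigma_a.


k_inf = nu * Sigma_f / Sigma_a
k_inf = 2.07 * 0.447 / 0.834
k_inf = 1.1095

1.1095


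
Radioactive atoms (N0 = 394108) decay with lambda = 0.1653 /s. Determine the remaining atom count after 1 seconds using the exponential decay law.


N = N0 * exp(-lambda * t)
N = 394108 * exp(-0.1653 * 1)
N = 334061

334061


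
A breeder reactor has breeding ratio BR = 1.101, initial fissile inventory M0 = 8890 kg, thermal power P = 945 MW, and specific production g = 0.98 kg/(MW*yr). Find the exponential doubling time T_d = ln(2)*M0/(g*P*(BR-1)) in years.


Breeding gain G = BR - 1 = 1.101 - 1 = 0.101
Fissile production rate = g * P * G = 0.98 * 945 * 0.101 = 93.5361 kg/yr
T_d = ln(2) * M0 / (g * P * G)
T_d = ln(2) * 8890 / 93.5361 = 65.879 yr

65.879


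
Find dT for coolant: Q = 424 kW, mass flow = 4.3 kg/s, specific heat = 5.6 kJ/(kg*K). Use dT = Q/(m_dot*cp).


dT = Q / (m_dot * cp)
dT = 424 / (4.3 * 5.6)
dT = 17.608 C

17.608


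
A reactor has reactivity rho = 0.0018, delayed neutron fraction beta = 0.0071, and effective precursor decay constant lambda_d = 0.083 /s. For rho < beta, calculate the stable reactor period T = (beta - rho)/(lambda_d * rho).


T = (beta - rho) / (lambda_d * rho)
T = (0.0071 - 0.0018) / (0.083 * 0.0018)
T = 35.475 s

35.475


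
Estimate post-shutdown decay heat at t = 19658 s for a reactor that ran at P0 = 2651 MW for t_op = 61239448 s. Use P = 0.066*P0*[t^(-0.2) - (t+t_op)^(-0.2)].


P/P0 = 0.066 * [t^(-0.2) - (t + t_op)^(-0.2)]
P/P0 = 0.066 * [19658^(-0.2) - (19658 + 61239448)^(-0.2)]
P/P0 = 0.066 * [0.1384497 - 0.02770549] = 0.007309118
P = 2651 * 0.007309118 = 19.376 MW

19.376


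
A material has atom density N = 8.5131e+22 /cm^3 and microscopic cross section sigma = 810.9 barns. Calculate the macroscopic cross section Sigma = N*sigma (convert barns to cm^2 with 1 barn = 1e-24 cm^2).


Sigma = N * sigma_barns * 1e-24
Sigma = 8.5131e+22 * 810.9 * 1e-24
Sigma = 69.033 /cm

69.033
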